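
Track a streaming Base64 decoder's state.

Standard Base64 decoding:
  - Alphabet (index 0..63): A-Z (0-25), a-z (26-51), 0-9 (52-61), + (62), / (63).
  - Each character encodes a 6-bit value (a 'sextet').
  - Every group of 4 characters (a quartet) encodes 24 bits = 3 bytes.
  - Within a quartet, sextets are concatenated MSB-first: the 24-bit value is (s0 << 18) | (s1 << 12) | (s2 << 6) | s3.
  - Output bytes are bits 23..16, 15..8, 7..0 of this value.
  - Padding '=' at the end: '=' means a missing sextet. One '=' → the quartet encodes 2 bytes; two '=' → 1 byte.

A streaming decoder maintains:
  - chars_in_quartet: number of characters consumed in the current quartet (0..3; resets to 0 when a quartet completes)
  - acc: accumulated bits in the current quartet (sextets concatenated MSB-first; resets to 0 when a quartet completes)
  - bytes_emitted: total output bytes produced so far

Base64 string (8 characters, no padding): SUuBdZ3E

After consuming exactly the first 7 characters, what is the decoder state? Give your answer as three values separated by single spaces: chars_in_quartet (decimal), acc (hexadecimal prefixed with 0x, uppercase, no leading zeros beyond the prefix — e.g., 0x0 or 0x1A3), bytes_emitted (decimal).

After char 0 ('S'=18): chars_in_quartet=1 acc=0x12 bytes_emitted=0
After char 1 ('U'=20): chars_in_quartet=2 acc=0x494 bytes_emitted=0
After char 2 ('u'=46): chars_in_quartet=3 acc=0x1252E bytes_emitted=0
After char 3 ('B'=1): chars_in_quartet=4 acc=0x494B81 -> emit 49 4B 81, reset; bytes_emitted=3
After char 4 ('d'=29): chars_in_quartet=1 acc=0x1D bytes_emitted=3
After char 5 ('Z'=25): chars_in_quartet=2 acc=0x759 bytes_emitted=3
After char 6 ('3'=55): chars_in_quartet=3 acc=0x1D677 bytes_emitted=3

Answer: 3 0x1D677 3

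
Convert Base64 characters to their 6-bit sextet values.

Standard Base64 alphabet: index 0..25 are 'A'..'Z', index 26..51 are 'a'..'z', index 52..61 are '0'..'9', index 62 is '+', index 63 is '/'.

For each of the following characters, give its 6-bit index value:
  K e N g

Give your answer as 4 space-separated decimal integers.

'K': A..Z range, ord('K') − ord('A') = 10
'e': a..z range, 26 + ord('e') − ord('a') = 30
'N': A..Z range, ord('N') − ord('A') = 13
'g': a..z range, 26 + ord('g') − ord('a') = 32

Answer: 10 30 13 32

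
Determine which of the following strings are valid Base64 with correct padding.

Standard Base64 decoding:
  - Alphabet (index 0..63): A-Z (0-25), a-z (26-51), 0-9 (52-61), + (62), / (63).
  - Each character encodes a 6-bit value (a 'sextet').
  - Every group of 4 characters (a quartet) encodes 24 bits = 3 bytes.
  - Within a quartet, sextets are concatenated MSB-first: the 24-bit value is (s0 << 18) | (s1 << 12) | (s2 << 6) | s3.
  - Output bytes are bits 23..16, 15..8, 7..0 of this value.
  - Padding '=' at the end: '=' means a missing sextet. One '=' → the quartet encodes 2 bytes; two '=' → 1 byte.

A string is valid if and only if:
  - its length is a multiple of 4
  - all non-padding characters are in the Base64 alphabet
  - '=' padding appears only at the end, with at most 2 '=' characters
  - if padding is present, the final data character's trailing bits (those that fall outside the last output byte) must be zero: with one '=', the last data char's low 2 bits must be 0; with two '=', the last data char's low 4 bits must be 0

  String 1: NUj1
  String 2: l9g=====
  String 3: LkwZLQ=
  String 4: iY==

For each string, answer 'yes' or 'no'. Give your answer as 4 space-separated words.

String 1: 'NUj1' → valid
String 2: 'l9g=====' → invalid (5 pad chars (max 2))
String 3: 'LkwZLQ=' → invalid (len=7 not mult of 4)
String 4: 'iY==' → invalid (bad trailing bits)

Answer: yes no no no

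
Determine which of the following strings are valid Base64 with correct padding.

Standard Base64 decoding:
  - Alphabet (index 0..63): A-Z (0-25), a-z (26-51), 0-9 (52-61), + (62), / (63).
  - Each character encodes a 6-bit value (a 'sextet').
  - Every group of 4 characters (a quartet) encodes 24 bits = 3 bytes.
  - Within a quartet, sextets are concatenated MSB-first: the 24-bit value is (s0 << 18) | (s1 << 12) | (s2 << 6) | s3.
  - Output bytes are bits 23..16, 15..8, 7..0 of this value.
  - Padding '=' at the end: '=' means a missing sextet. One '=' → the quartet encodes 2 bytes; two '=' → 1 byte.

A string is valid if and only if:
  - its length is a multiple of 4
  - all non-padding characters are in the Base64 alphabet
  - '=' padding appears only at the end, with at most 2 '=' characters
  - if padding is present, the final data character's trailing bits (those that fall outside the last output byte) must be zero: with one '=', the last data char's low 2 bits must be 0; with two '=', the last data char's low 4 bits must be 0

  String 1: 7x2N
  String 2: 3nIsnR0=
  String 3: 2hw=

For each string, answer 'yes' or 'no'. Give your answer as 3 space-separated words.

Answer: yes yes yes

Derivation:
String 1: '7x2N' → valid
String 2: '3nIsnR0=' → valid
String 3: '2hw=' → valid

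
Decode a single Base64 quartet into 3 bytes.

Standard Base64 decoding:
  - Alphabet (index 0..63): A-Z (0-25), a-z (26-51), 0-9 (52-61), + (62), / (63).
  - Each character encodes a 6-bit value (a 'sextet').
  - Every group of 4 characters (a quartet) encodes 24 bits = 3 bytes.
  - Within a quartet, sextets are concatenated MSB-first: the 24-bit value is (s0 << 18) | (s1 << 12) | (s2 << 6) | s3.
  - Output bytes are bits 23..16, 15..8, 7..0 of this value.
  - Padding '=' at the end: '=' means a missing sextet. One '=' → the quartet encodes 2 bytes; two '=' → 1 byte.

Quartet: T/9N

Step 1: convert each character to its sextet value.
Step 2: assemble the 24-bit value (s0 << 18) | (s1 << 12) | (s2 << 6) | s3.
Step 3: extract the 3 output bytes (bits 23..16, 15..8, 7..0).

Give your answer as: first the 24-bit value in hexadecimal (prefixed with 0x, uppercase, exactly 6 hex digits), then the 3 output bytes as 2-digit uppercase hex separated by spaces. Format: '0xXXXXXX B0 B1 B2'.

Sextets: T=19, /=63, 9=61, N=13
24-bit: (19<<18) | (63<<12) | (61<<6) | 13
      = 0x4C0000 | 0x03F000 | 0x000F40 | 0x00000D
      = 0x4FFF4D
Bytes: (v>>16)&0xFF=4F, (v>>8)&0xFF=FF, v&0xFF=4D

Answer: 0x4FFF4D 4F FF 4D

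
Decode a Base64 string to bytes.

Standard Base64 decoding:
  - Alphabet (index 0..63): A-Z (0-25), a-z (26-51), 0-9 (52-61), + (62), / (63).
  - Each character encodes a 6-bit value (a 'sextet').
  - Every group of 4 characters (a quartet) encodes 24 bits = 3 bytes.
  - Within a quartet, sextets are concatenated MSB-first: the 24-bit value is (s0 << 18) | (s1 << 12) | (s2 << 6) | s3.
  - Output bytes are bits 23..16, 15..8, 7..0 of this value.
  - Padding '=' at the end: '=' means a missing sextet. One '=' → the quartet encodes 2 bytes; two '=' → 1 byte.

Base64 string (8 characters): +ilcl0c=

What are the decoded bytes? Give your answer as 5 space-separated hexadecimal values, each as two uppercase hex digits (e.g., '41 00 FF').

After char 0 ('+'=62): chars_in_quartet=1 acc=0x3E bytes_emitted=0
After char 1 ('i'=34): chars_in_quartet=2 acc=0xFA2 bytes_emitted=0
After char 2 ('l'=37): chars_in_quartet=3 acc=0x3E8A5 bytes_emitted=0
After char 3 ('c'=28): chars_in_quartet=4 acc=0xFA295C -> emit FA 29 5C, reset; bytes_emitted=3
After char 4 ('l'=37): chars_in_quartet=1 acc=0x25 bytes_emitted=3
After char 5 ('0'=52): chars_in_quartet=2 acc=0x974 bytes_emitted=3
After char 6 ('c'=28): chars_in_quartet=3 acc=0x25D1C bytes_emitted=3
Padding '=': partial quartet acc=0x25D1C -> emit 97 47; bytes_emitted=5

Answer: FA 29 5C 97 47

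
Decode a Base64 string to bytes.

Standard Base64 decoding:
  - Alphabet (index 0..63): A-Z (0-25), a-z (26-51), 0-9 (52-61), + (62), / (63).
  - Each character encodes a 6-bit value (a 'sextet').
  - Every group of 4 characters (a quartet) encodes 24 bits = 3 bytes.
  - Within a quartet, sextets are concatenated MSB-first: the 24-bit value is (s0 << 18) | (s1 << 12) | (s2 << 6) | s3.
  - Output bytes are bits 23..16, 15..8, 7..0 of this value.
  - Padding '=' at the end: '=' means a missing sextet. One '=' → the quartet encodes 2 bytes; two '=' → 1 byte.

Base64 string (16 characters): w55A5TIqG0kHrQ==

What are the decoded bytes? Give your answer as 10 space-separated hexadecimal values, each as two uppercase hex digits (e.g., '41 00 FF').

Answer: C3 9E 40 E5 32 2A 1B 49 07 AD

Derivation:
After char 0 ('w'=48): chars_in_quartet=1 acc=0x30 bytes_emitted=0
After char 1 ('5'=57): chars_in_quartet=2 acc=0xC39 bytes_emitted=0
After char 2 ('5'=57): chars_in_quartet=3 acc=0x30E79 bytes_emitted=0
After char 3 ('A'=0): chars_in_quartet=4 acc=0xC39E40 -> emit C3 9E 40, reset; bytes_emitted=3
After char 4 ('5'=57): chars_in_quartet=1 acc=0x39 bytes_emitted=3
After char 5 ('T'=19): chars_in_quartet=2 acc=0xE53 bytes_emitted=3
After char 6 ('I'=8): chars_in_quartet=3 acc=0x394C8 bytes_emitted=3
After char 7 ('q'=42): chars_in_quartet=4 acc=0xE5322A -> emit E5 32 2A, reset; bytes_emitted=6
After char 8 ('G'=6): chars_in_quartet=1 acc=0x6 bytes_emitted=6
After char 9 ('0'=52): chars_in_quartet=2 acc=0x1B4 bytes_emitted=6
After char 10 ('k'=36): chars_in_quartet=3 acc=0x6D24 bytes_emitted=6
After char 11 ('H'=7): chars_in_quartet=4 acc=0x1B4907 -> emit 1B 49 07, reset; bytes_emitted=9
After char 12 ('r'=43): chars_in_quartet=1 acc=0x2B bytes_emitted=9
After char 13 ('Q'=16): chars_in_quartet=2 acc=0xAD0 bytes_emitted=9
Padding '==': partial quartet acc=0xAD0 -> emit AD; bytes_emitted=10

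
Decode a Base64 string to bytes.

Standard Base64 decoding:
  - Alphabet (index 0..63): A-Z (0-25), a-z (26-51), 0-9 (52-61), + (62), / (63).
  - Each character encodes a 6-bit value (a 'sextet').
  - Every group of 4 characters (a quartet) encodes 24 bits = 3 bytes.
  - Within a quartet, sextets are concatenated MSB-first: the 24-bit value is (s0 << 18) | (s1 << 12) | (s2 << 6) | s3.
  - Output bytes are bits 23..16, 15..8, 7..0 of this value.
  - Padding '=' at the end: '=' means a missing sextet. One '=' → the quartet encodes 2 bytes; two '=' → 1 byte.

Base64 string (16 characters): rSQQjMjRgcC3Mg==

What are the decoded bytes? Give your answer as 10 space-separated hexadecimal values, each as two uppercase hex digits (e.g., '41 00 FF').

After char 0 ('r'=43): chars_in_quartet=1 acc=0x2B bytes_emitted=0
After char 1 ('S'=18): chars_in_quartet=2 acc=0xAD2 bytes_emitted=0
After char 2 ('Q'=16): chars_in_quartet=3 acc=0x2B490 bytes_emitted=0
After char 3 ('Q'=16): chars_in_quartet=4 acc=0xAD2410 -> emit AD 24 10, reset; bytes_emitted=3
After char 4 ('j'=35): chars_in_quartet=1 acc=0x23 bytes_emitted=3
After char 5 ('M'=12): chars_in_quartet=2 acc=0x8CC bytes_emitted=3
After char 6 ('j'=35): chars_in_quartet=3 acc=0x23323 bytes_emitted=3
After char 7 ('R'=17): chars_in_quartet=4 acc=0x8CC8D1 -> emit 8C C8 D1, reset; bytes_emitted=6
After char 8 ('g'=32): chars_in_quartet=1 acc=0x20 bytes_emitted=6
After char 9 ('c'=28): chars_in_quartet=2 acc=0x81C bytes_emitted=6
After char 10 ('C'=2): chars_in_quartet=3 acc=0x20702 bytes_emitted=6
After char 11 ('3'=55): chars_in_quartet=4 acc=0x81C0B7 -> emit 81 C0 B7, reset; bytes_emitted=9
After char 12 ('M'=12): chars_in_quartet=1 acc=0xC bytes_emitted=9
After char 13 ('g'=32): chars_in_quartet=2 acc=0x320 bytes_emitted=9
Padding '==': partial quartet acc=0x320 -> emit 32; bytes_emitted=10

Answer: AD 24 10 8C C8 D1 81 C0 B7 32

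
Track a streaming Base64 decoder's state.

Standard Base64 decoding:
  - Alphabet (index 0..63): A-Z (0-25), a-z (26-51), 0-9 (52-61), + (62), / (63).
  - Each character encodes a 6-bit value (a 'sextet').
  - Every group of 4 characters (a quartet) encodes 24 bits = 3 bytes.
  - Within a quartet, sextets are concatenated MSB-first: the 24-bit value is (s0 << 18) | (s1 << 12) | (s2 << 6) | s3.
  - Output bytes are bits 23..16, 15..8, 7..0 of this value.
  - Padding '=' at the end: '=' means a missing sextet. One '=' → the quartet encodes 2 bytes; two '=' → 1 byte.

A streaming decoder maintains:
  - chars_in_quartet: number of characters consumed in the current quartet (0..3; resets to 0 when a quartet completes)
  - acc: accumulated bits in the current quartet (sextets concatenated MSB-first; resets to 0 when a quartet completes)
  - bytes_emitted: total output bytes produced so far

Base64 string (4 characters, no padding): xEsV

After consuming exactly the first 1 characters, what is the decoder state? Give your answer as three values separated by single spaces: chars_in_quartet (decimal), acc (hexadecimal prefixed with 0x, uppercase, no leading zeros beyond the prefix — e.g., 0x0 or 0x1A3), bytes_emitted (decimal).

After char 0 ('x'=49): chars_in_quartet=1 acc=0x31 bytes_emitted=0

Answer: 1 0x31 0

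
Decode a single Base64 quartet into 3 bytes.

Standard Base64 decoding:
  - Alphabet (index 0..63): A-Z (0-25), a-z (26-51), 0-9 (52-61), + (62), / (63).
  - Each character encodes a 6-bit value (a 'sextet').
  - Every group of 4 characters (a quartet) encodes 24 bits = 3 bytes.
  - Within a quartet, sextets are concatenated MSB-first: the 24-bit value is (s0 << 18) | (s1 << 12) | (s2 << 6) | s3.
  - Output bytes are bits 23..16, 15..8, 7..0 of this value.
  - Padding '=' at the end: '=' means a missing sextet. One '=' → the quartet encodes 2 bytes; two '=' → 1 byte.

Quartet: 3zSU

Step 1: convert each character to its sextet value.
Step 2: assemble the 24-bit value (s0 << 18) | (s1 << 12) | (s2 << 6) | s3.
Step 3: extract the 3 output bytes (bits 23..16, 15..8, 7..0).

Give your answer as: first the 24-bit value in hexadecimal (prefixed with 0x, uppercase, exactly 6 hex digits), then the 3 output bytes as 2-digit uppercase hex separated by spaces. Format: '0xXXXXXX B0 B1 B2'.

Sextets: 3=55, z=51, S=18, U=20
24-bit: (55<<18) | (51<<12) | (18<<6) | 20
      = 0xDC0000 | 0x033000 | 0x000480 | 0x000014
      = 0xDF3494
Bytes: (v>>16)&0xFF=DF, (v>>8)&0xFF=34, v&0xFF=94

Answer: 0xDF3494 DF 34 94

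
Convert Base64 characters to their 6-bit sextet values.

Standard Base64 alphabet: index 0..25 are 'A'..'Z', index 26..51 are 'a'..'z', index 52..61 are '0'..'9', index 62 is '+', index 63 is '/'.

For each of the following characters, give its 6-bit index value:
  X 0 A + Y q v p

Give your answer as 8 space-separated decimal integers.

Answer: 23 52 0 62 24 42 47 41

Derivation:
'X': A..Z range, ord('X') − ord('A') = 23
'0': 0..9 range, 52 + ord('0') − ord('0') = 52
'A': A..Z range, ord('A') − ord('A') = 0
'+': index 62
'Y': A..Z range, ord('Y') − ord('A') = 24
'q': a..z range, 26 + ord('q') − ord('a') = 42
'v': a..z range, 26 + ord('v') − ord('a') = 47
'p': a..z range, 26 + ord('p') − ord('a') = 41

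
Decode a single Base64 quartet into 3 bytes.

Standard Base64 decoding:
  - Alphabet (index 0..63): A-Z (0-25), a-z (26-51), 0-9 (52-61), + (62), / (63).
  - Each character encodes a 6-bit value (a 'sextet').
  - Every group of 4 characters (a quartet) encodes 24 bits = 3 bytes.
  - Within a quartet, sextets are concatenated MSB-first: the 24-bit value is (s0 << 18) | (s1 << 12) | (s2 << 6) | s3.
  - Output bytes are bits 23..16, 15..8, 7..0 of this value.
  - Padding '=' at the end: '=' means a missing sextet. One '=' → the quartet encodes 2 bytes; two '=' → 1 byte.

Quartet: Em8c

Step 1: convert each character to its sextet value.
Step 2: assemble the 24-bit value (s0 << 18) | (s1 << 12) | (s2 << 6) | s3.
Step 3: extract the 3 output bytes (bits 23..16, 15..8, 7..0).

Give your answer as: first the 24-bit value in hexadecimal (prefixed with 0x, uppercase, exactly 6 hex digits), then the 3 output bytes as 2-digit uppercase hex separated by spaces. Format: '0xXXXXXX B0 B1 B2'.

Answer: 0x126F1C 12 6F 1C

Derivation:
Sextets: E=4, m=38, 8=60, c=28
24-bit: (4<<18) | (38<<12) | (60<<6) | 28
      = 0x100000 | 0x026000 | 0x000F00 | 0x00001C
      = 0x126F1C
Bytes: (v>>16)&0xFF=12, (v>>8)&0xFF=6F, v&0xFF=1C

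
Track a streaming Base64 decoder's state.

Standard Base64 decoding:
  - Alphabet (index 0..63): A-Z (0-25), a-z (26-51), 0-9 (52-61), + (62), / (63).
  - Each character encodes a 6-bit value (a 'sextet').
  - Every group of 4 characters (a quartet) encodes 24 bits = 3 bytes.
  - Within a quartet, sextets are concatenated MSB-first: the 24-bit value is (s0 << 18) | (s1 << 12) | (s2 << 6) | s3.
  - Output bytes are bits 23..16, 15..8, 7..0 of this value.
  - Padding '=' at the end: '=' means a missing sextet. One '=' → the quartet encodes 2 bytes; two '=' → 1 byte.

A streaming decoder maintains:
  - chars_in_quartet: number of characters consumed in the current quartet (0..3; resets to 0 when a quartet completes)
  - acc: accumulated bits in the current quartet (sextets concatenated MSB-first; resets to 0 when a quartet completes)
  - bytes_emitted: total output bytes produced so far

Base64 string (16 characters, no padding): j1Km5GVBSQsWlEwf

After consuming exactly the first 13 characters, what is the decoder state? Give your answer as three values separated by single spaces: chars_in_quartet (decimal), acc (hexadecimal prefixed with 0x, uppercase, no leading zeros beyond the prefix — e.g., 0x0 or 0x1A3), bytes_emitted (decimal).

Answer: 1 0x25 9

Derivation:
After char 0 ('j'=35): chars_in_quartet=1 acc=0x23 bytes_emitted=0
After char 1 ('1'=53): chars_in_quartet=2 acc=0x8F5 bytes_emitted=0
After char 2 ('K'=10): chars_in_quartet=3 acc=0x23D4A bytes_emitted=0
After char 3 ('m'=38): chars_in_quartet=4 acc=0x8F52A6 -> emit 8F 52 A6, reset; bytes_emitted=3
After char 4 ('5'=57): chars_in_quartet=1 acc=0x39 bytes_emitted=3
After char 5 ('G'=6): chars_in_quartet=2 acc=0xE46 bytes_emitted=3
After char 6 ('V'=21): chars_in_quartet=3 acc=0x39195 bytes_emitted=3
After char 7 ('B'=1): chars_in_quartet=4 acc=0xE46541 -> emit E4 65 41, reset; bytes_emitted=6
After char 8 ('S'=18): chars_in_quartet=1 acc=0x12 bytes_emitted=6
After char 9 ('Q'=16): chars_in_quartet=2 acc=0x490 bytes_emitted=6
After char 10 ('s'=44): chars_in_quartet=3 acc=0x1242C bytes_emitted=6
After char 11 ('W'=22): chars_in_quartet=4 acc=0x490B16 -> emit 49 0B 16, reset; bytes_emitted=9
After char 12 ('l'=37): chars_in_quartet=1 acc=0x25 bytes_emitted=9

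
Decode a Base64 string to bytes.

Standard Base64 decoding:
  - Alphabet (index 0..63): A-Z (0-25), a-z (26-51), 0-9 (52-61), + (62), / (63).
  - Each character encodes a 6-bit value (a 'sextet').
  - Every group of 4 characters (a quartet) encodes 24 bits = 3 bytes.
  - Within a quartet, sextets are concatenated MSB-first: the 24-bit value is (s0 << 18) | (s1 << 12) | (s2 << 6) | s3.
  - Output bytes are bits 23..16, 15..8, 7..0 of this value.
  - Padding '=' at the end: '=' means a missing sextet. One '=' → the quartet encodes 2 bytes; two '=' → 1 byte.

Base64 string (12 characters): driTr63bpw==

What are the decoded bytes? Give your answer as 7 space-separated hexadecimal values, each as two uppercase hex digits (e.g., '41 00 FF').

After char 0 ('d'=29): chars_in_quartet=1 acc=0x1D bytes_emitted=0
After char 1 ('r'=43): chars_in_quartet=2 acc=0x76B bytes_emitted=0
After char 2 ('i'=34): chars_in_quartet=3 acc=0x1DAE2 bytes_emitted=0
After char 3 ('T'=19): chars_in_quartet=4 acc=0x76B893 -> emit 76 B8 93, reset; bytes_emitted=3
After char 4 ('r'=43): chars_in_quartet=1 acc=0x2B bytes_emitted=3
After char 5 ('6'=58): chars_in_quartet=2 acc=0xAFA bytes_emitted=3
After char 6 ('3'=55): chars_in_quartet=3 acc=0x2BEB7 bytes_emitted=3
After char 7 ('b'=27): chars_in_quartet=4 acc=0xAFADDB -> emit AF AD DB, reset; bytes_emitted=6
After char 8 ('p'=41): chars_in_quartet=1 acc=0x29 bytes_emitted=6
After char 9 ('w'=48): chars_in_quartet=2 acc=0xA70 bytes_emitted=6
Padding '==': partial quartet acc=0xA70 -> emit A7; bytes_emitted=7

Answer: 76 B8 93 AF AD DB A7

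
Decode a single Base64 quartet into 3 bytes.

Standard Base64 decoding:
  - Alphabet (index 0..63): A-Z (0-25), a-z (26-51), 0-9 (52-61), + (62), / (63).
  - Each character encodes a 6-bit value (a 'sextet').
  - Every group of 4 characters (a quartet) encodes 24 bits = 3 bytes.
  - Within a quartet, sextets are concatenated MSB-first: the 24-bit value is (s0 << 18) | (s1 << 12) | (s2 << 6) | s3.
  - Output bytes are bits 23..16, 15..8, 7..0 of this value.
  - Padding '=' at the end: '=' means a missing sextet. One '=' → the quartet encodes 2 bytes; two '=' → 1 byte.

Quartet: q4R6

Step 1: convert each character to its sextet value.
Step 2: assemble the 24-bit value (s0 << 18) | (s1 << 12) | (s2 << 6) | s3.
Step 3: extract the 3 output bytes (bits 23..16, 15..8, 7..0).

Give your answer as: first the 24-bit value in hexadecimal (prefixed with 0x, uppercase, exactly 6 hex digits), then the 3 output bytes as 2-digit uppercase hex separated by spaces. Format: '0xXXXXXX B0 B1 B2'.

Answer: 0xAB847A AB 84 7A

Derivation:
Sextets: q=42, 4=56, R=17, 6=58
24-bit: (42<<18) | (56<<12) | (17<<6) | 58
      = 0xA80000 | 0x038000 | 0x000440 | 0x00003A
      = 0xAB847A
Bytes: (v>>16)&0xFF=AB, (v>>8)&0xFF=84, v&0xFF=7A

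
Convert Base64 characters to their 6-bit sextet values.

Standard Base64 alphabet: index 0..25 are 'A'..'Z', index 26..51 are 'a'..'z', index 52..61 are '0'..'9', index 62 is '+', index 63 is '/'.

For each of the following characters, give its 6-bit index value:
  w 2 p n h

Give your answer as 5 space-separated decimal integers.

'w': a..z range, 26 + ord('w') − ord('a') = 48
'2': 0..9 range, 52 + ord('2') − ord('0') = 54
'p': a..z range, 26 + ord('p') − ord('a') = 41
'n': a..z range, 26 + ord('n') − ord('a') = 39
'h': a..z range, 26 + ord('h') − ord('a') = 33

Answer: 48 54 41 39 33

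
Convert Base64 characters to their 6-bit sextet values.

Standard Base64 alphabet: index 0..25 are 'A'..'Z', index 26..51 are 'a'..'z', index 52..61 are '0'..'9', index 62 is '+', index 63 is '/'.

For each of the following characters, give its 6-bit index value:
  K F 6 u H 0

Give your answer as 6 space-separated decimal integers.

Answer: 10 5 58 46 7 52

Derivation:
'K': A..Z range, ord('K') − ord('A') = 10
'F': A..Z range, ord('F') − ord('A') = 5
'6': 0..9 range, 52 + ord('6') − ord('0') = 58
'u': a..z range, 26 + ord('u') − ord('a') = 46
'H': A..Z range, ord('H') − ord('A') = 7
'0': 0..9 range, 52 + ord('0') − ord('0') = 52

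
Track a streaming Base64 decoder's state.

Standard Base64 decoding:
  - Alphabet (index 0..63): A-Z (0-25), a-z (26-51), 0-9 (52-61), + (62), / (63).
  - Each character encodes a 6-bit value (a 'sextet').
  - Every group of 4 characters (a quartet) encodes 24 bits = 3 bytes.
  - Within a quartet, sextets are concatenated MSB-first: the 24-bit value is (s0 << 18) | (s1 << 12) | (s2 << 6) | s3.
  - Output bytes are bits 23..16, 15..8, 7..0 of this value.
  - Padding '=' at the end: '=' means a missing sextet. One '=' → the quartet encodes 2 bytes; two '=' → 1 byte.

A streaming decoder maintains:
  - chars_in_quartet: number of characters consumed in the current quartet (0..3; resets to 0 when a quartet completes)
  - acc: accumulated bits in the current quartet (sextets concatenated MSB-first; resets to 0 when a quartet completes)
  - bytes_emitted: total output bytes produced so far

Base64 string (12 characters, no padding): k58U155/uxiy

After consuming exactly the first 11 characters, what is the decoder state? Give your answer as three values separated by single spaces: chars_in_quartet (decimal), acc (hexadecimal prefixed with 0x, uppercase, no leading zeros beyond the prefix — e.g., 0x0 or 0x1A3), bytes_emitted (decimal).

Answer: 3 0x2EC62 6

Derivation:
After char 0 ('k'=36): chars_in_quartet=1 acc=0x24 bytes_emitted=0
After char 1 ('5'=57): chars_in_quartet=2 acc=0x939 bytes_emitted=0
After char 2 ('8'=60): chars_in_quartet=3 acc=0x24E7C bytes_emitted=0
After char 3 ('U'=20): chars_in_quartet=4 acc=0x939F14 -> emit 93 9F 14, reset; bytes_emitted=3
After char 4 ('1'=53): chars_in_quartet=1 acc=0x35 bytes_emitted=3
After char 5 ('5'=57): chars_in_quartet=2 acc=0xD79 bytes_emitted=3
After char 6 ('5'=57): chars_in_quartet=3 acc=0x35E79 bytes_emitted=3
After char 7 ('/'=63): chars_in_quartet=4 acc=0xD79E7F -> emit D7 9E 7F, reset; bytes_emitted=6
After char 8 ('u'=46): chars_in_quartet=1 acc=0x2E bytes_emitted=6
After char 9 ('x'=49): chars_in_quartet=2 acc=0xBB1 bytes_emitted=6
After char 10 ('i'=34): chars_in_quartet=3 acc=0x2EC62 bytes_emitted=6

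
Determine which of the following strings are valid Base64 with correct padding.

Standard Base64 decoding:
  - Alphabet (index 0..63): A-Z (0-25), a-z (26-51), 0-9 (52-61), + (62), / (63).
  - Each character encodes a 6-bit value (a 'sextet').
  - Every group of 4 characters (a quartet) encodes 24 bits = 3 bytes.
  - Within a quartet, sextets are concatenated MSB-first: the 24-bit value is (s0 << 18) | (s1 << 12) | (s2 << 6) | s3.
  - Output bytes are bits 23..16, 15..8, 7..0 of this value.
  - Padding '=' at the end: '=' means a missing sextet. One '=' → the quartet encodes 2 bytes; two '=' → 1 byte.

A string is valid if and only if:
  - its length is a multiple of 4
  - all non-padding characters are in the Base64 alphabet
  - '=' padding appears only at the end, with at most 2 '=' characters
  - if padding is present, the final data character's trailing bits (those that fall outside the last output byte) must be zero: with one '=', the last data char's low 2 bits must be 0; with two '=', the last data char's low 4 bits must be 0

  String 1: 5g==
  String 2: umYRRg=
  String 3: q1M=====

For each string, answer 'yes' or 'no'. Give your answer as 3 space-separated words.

String 1: '5g==' → valid
String 2: 'umYRRg=' → invalid (len=7 not mult of 4)
String 3: 'q1M=====' → invalid (5 pad chars (max 2))

Answer: yes no no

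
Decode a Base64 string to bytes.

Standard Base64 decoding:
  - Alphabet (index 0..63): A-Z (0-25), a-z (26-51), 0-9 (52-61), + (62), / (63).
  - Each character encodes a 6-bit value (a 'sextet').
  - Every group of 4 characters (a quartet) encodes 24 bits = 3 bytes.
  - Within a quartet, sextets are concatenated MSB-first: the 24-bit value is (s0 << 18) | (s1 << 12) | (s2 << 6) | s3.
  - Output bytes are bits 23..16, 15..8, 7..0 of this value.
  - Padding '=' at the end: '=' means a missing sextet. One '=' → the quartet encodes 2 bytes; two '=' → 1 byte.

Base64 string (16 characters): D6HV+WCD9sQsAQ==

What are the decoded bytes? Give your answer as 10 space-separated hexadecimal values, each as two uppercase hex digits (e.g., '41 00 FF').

After char 0 ('D'=3): chars_in_quartet=1 acc=0x3 bytes_emitted=0
After char 1 ('6'=58): chars_in_quartet=2 acc=0xFA bytes_emitted=0
After char 2 ('H'=7): chars_in_quartet=3 acc=0x3E87 bytes_emitted=0
After char 3 ('V'=21): chars_in_quartet=4 acc=0xFA1D5 -> emit 0F A1 D5, reset; bytes_emitted=3
After char 4 ('+'=62): chars_in_quartet=1 acc=0x3E bytes_emitted=3
After char 5 ('W'=22): chars_in_quartet=2 acc=0xF96 bytes_emitted=3
After char 6 ('C'=2): chars_in_quartet=3 acc=0x3E582 bytes_emitted=3
After char 7 ('D'=3): chars_in_quartet=4 acc=0xF96083 -> emit F9 60 83, reset; bytes_emitted=6
After char 8 ('9'=61): chars_in_quartet=1 acc=0x3D bytes_emitted=6
After char 9 ('s'=44): chars_in_quartet=2 acc=0xF6C bytes_emitted=6
After char 10 ('Q'=16): chars_in_quartet=3 acc=0x3DB10 bytes_emitted=6
After char 11 ('s'=44): chars_in_quartet=4 acc=0xF6C42C -> emit F6 C4 2C, reset; bytes_emitted=9
After char 12 ('A'=0): chars_in_quartet=1 acc=0x0 bytes_emitted=9
After char 13 ('Q'=16): chars_in_quartet=2 acc=0x10 bytes_emitted=9
Padding '==': partial quartet acc=0x10 -> emit 01; bytes_emitted=10

Answer: 0F A1 D5 F9 60 83 F6 C4 2C 01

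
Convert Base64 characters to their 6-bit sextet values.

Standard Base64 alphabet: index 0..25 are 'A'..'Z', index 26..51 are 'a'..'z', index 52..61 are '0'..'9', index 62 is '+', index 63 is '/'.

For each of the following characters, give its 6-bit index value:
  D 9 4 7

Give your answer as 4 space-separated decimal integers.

'D': A..Z range, ord('D') − ord('A') = 3
'9': 0..9 range, 52 + ord('9') − ord('0') = 61
'4': 0..9 range, 52 + ord('4') − ord('0') = 56
'7': 0..9 range, 52 + ord('7') − ord('0') = 59

Answer: 3 61 56 59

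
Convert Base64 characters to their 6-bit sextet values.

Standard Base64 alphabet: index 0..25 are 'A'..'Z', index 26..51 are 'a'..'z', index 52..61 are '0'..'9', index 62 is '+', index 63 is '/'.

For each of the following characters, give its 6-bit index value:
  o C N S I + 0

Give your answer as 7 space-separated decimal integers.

'o': a..z range, 26 + ord('o') − ord('a') = 40
'C': A..Z range, ord('C') − ord('A') = 2
'N': A..Z range, ord('N') − ord('A') = 13
'S': A..Z range, ord('S') − ord('A') = 18
'I': A..Z range, ord('I') − ord('A') = 8
'+': index 62
'0': 0..9 range, 52 + ord('0') − ord('0') = 52

Answer: 40 2 13 18 8 62 52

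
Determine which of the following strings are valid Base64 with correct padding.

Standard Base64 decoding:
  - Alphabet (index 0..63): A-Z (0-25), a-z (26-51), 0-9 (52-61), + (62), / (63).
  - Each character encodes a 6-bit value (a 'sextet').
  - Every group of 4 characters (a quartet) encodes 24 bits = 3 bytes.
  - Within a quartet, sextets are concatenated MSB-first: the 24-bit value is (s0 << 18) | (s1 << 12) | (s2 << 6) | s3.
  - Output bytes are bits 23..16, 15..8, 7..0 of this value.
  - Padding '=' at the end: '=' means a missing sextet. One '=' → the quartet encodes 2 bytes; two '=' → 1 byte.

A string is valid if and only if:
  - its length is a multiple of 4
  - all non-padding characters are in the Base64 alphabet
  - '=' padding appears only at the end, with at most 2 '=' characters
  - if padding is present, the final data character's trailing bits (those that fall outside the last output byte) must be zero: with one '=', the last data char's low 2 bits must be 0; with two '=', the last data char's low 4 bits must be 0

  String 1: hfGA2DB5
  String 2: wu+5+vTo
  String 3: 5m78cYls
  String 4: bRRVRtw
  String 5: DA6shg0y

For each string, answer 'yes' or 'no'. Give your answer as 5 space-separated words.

String 1: 'hfGA2DB5' → valid
String 2: 'wu+5+vTo' → valid
String 3: '5m78cYls' → valid
String 4: 'bRRVRtw' → invalid (len=7 not mult of 4)
String 5: 'DA6shg0y' → valid

Answer: yes yes yes no yes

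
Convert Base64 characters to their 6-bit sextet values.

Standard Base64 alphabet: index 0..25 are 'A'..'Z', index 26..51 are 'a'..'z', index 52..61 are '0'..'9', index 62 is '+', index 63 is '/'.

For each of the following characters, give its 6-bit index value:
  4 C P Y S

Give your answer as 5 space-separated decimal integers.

'4': 0..9 range, 52 + ord('4') − ord('0') = 56
'C': A..Z range, ord('C') − ord('A') = 2
'P': A..Z range, ord('P') − ord('A') = 15
'Y': A..Z range, ord('Y') − ord('A') = 24
'S': A..Z range, ord('S') − ord('A') = 18

Answer: 56 2 15 24 18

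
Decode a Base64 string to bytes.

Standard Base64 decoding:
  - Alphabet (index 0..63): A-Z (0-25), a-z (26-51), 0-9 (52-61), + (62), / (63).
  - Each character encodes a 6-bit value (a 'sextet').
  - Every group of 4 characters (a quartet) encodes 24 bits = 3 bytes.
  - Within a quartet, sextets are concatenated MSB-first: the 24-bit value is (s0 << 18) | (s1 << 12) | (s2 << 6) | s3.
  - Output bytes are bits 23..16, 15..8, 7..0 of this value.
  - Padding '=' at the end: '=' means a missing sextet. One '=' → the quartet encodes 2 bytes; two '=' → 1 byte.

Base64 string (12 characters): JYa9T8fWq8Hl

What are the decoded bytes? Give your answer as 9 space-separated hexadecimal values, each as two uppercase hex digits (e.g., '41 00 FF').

After char 0 ('J'=9): chars_in_quartet=1 acc=0x9 bytes_emitted=0
After char 1 ('Y'=24): chars_in_quartet=2 acc=0x258 bytes_emitted=0
After char 2 ('a'=26): chars_in_quartet=3 acc=0x961A bytes_emitted=0
After char 3 ('9'=61): chars_in_quartet=4 acc=0x2586BD -> emit 25 86 BD, reset; bytes_emitted=3
After char 4 ('T'=19): chars_in_quartet=1 acc=0x13 bytes_emitted=3
After char 5 ('8'=60): chars_in_quartet=2 acc=0x4FC bytes_emitted=3
After char 6 ('f'=31): chars_in_quartet=3 acc=0x13F1F bytes_emitted=3
After char 7 ('W'=22): chars_in_quartet=4 acc=0x4FC7D6 -> emit 4F C7 D6, reset; bytes_emitted=6
After char 8 ('q'=42): chars_in_quartet=1 acc=0x2A bytes_emitted=6
After char 9 ('8'=60): chars_in_quartet=2 acc=0xABC bytes_emitted=6
After char 10 ('H'=7): chars_in_quartet=3 acc=0x2AF07 bytes_emitted=6
After char 11 ('l'=37): chars_in_quartet=4 acc=0xABC1E5 -> emit AB C1 E5, reset; bytes_emitted=9

Answer: 25 86 BD 4F C7 D6 AB C1 E5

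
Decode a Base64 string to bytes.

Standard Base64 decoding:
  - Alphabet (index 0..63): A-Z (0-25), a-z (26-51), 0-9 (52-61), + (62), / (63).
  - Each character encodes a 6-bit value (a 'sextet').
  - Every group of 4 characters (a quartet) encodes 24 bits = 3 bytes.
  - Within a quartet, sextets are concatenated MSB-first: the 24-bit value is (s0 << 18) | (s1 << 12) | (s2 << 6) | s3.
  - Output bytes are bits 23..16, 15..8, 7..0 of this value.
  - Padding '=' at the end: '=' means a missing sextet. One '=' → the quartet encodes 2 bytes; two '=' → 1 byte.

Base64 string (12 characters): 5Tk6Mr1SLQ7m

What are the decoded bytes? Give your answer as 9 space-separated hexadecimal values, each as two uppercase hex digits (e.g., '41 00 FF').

After char 0 ('5'=57): chars_in_quartet=1 acc=0x39 bytes_emitted=0
After char 1 ('T'=19): chars_in_quartet=2 acc=0xE53 bytes_emitted=0
After char 2 ('k'=36): chars_in_quartet=3 acc=0x394E4 bytes_emitted=0
After char 3 ('6'=58): chars_in_quartet=4 acc=0xE5393A -> emit E5 39 3A, reset; bytes_emitted=3
After char 4 ('M'=12): chars_in_quartet=1 acc=0xC bytes_emitted=3
After char 5 ('r'=43): chars_in_quartet=2 acc=0x32B bytes_emitted=3
After char 6 ('1'=53): chars_in_quartet=3 acc=0xCAF5 bytes_emitted=3
After char 7 ('S'=18): chars_in_quartet=4 acc=0x32BD52 -> emit 32 BD 52, reset; bytes_emitted=6
After char 8 ('L'=11): chars_in_quartet=1 acc=0xB bytes_emitted=6
After char 9 ('Q'=16): chars_in_quartet=2 acc=0x2D0 bytes_emitted=6
After char 10 ('7'=59): chars_in_quartet=3 acc=0xB43B bytes_emitted=6
After char 11 ('m'=38): chars_in_quartet=4 acc=0x2D0EE6 -> emit 2D 0E E6, reset; bytes_emitted=9

Answer: E5 39 3A 32 BD 52 2D 0E E6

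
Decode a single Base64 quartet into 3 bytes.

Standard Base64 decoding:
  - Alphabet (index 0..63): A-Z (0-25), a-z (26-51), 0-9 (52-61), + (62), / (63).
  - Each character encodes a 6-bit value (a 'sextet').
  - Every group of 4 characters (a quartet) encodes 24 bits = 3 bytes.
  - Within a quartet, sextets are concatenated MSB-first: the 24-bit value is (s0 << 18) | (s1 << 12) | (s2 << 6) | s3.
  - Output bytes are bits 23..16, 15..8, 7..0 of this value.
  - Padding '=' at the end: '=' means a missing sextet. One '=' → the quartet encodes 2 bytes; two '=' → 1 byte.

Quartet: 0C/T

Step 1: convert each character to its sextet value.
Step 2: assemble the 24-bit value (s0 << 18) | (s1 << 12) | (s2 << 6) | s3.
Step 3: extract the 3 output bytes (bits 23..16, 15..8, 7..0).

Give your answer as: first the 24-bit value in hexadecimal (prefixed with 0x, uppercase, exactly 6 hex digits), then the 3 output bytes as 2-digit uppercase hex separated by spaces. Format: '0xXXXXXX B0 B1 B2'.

Answer: 0xD02FD3 D0 2F D3

Derivation:
Sextets: 0=52, C=2, /=63, T=19
24-bit: (52<<18) | (2<<12) | (63<<6) | 19
      = 0xD00000 | 0x002000 | 0x000FC0 | 0x000013
      = 0xD02FD3
Bytes: (v>>16)&0xFF=D0, (v>>8)&0xFF=2F, v&0xFF=D3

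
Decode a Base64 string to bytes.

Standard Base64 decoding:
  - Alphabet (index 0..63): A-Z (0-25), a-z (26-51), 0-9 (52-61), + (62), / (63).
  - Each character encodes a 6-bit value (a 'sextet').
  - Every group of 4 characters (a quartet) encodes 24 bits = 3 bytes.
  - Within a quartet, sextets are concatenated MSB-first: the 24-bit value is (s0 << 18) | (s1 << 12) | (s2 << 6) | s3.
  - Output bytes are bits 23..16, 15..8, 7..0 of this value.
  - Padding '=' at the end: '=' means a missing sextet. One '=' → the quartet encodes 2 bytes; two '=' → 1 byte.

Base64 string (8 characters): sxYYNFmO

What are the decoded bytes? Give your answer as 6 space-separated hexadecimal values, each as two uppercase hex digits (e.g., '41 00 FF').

Answer: B3 16 18 34 59 8E

Derivation:
After char 0 ('s'=44): chars_in_quartet=1 acc=0x2C bytes_emitted=0
After char 1 ('x'=49): chars_in_quartet=2 acc=0xB31 bytes_emitted=0
After char 2 ('Y'=24): chars_in_quartet=3 acc=0x2CC58 bytes_emitted=0
After char 3 ('Y'=24): chars_in_quartet=4 acc=0xB31618 -> emit B3 16 18, reset; bytes_emitted=3
After char 4 ('N'=13): chars_in_quartet=1 acc=0xD bytes_emitted=3
After char 5 ('F'=5): chars_in_quartet=2 acc=0x345 bytes_emitted=3
After char 6 ('m'=38): chars_in_quartet=3 acc=0xD166 bytes_emitted=3
After char 7 ('O'=14): chars_in_quartet=4 acc=0x34598E -> emit 34 59 8E, reset; bytes_emitted=6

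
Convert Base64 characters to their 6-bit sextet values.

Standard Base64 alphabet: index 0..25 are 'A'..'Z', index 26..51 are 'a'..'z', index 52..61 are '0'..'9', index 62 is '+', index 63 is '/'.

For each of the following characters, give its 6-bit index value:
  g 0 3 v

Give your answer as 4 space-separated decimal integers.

Answer: 32 52 55 47

Derivation:
'g': a..z range, 26 + ord('g') − ord('a') = 32
'0': 0..9 range, 52 + ord('0') − ord('0') = 52
'3': 0..9 range, 52 + ord('3') − ord('0') = 55
'v': a..z range, 26 + ord('v') − ord('a') = 47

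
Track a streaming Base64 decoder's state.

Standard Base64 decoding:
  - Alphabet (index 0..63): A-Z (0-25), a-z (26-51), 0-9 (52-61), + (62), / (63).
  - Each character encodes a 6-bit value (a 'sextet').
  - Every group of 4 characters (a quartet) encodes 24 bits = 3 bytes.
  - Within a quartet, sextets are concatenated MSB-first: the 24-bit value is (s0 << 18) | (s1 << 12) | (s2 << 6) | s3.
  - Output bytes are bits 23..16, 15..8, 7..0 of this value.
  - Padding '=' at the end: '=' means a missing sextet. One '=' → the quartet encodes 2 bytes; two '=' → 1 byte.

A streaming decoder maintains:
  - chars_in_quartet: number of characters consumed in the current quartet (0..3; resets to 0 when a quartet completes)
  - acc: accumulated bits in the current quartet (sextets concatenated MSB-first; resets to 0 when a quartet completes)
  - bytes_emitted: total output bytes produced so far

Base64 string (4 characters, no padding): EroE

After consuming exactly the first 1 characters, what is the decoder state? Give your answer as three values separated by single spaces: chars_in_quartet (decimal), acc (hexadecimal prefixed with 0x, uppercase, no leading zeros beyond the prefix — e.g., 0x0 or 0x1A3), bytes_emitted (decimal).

After char 0 ('E'=4): chars_in_quartet=1 acc=0x4 bytes_emitted=0

Answer: 1 0x4 0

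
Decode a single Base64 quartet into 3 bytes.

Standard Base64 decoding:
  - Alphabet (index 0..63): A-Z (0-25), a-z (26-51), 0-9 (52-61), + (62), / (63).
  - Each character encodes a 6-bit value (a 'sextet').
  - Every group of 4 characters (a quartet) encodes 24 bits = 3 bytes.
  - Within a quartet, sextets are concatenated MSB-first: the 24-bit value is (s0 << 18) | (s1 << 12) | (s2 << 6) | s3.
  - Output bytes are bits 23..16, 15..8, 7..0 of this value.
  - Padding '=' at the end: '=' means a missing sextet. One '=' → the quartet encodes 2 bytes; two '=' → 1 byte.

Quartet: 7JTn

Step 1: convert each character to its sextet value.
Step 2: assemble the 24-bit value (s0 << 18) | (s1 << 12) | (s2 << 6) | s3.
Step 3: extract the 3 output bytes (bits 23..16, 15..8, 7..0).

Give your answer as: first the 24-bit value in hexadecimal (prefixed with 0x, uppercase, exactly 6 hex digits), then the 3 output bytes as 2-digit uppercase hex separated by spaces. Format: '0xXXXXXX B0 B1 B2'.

Answer: 0xEC94E7 EC 94 E7

Derivation:
Sextets: 7=59, J=9, T=19, n=39
24-bit: (59<<18) | (9<<12) | (19<<6) | 39
      = 0xEC0000 | 0x009000 | 0x0004C0 | 0x000027
      = 0xEC94E7
Bytes: (v>>16)&0xFF=EC, (v>>8)&0xFF=94, v&0xFF=E7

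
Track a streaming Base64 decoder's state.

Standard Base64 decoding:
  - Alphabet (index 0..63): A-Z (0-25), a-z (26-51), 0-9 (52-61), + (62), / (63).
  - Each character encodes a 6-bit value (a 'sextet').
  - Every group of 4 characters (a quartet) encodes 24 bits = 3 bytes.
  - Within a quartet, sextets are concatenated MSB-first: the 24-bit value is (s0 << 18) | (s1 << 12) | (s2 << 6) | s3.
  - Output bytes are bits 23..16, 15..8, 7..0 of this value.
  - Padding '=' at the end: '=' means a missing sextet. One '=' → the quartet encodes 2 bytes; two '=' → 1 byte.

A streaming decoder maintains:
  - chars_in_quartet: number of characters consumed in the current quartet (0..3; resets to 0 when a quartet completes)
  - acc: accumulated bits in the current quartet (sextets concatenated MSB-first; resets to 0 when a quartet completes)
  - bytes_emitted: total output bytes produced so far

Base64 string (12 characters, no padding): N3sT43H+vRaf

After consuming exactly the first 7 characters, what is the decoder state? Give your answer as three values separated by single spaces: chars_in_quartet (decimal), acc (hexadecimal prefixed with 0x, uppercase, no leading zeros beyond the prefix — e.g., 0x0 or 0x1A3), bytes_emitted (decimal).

After char 0 ('N'=13): chars_in_quartet=1 acc=0xD bytes_emitted=0
After char 1 ('3'=55): chars_in_quartet=2 acc=0x377 bytes_emitted=0
After char 2 ('s'=44): chars_in_quartet=3 acc=0xDDEC bytes_emitted=0
After char 3 ('T'=19): chars_in_quartet=4 acc=0x377B13 -> emit 37 7B 13, reset; bytes_emitted=3
After char 4 ('4'=56): chars_in_quartet=1 acc=0x38 bytes_emitted=3
After char 5 ('3'=55): chars_in_quartet=2 acc=0xE37 bytes_emitted=3
After char 6 ('H'=7): chars_in_quartet=3 acc=0x38DC7 bytes_emitted=3

Answer: 3 0x38DC7 3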